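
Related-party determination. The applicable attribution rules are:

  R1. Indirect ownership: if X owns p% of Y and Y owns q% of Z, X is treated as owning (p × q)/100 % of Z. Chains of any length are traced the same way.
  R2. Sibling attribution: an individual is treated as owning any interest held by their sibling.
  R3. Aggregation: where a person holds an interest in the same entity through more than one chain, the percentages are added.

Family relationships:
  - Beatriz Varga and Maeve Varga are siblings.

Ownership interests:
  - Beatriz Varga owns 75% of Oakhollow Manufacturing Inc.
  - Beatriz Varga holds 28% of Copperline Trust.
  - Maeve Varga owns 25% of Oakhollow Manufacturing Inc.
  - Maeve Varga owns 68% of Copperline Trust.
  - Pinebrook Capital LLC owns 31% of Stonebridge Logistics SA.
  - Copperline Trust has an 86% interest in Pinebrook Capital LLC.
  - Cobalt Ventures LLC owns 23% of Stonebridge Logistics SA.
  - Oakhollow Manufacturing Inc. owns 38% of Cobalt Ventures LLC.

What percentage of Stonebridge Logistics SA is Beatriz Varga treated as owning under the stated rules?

34.3336%

By sibling attribution (R2), Beatriz Varga is treated as also owning Maeve Varga's interest in Oakhollow Manufacturing Inc, giving 75% + 25% = 100%.
By sibling attribution (R2), Beatriz Varga is treated as also owning Maeve Varga's interest in Copperline Trust, giving 28% + 68% = 96%.
Chain via Oakhollow Manufacturing Inc. → Cobalt Ventures LLC (R1): 100% × 38% × 23% = 8.74% of Stonebridge Logistics SA.
Chain via Copperline Trust → Pinebrook Capital LLC (R1): 96% × 86% × 31% = 25.5936% of Stonebridge Logistics SA.
Aggregating (R3): 8.74% + 25.5936% = 34.3336%.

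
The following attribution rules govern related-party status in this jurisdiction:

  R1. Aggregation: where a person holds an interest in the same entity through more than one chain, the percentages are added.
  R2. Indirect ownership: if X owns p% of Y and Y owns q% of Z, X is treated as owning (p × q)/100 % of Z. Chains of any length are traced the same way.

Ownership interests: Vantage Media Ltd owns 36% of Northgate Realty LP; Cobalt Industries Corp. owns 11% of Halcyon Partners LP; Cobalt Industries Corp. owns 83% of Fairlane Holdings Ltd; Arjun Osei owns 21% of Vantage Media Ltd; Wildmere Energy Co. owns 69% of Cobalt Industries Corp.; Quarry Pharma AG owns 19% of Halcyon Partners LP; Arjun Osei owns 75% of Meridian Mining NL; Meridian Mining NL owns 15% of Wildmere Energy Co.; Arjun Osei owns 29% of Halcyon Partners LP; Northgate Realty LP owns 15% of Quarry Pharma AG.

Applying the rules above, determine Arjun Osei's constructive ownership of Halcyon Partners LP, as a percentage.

30.069335%

Chain via Meridian Mining NL → Wildmere Energy Co. → Cobalt Industries Corp. (R2): 75% × 15% × 69% × 11% = 0.853875% of Halcyon Partners LP.
Chain via Vantage Media Ltd → Northgate Realty LP → Quarry Pharma AG (R2): 21% × 36% × 15% × 19% = 0.21546% of Halcyon Partners LP.
Direct interest in Halcyon Partners LP: 29%.
Aggregating (R1): 0.853875% + 0.21546% + 29% = 30.069335%.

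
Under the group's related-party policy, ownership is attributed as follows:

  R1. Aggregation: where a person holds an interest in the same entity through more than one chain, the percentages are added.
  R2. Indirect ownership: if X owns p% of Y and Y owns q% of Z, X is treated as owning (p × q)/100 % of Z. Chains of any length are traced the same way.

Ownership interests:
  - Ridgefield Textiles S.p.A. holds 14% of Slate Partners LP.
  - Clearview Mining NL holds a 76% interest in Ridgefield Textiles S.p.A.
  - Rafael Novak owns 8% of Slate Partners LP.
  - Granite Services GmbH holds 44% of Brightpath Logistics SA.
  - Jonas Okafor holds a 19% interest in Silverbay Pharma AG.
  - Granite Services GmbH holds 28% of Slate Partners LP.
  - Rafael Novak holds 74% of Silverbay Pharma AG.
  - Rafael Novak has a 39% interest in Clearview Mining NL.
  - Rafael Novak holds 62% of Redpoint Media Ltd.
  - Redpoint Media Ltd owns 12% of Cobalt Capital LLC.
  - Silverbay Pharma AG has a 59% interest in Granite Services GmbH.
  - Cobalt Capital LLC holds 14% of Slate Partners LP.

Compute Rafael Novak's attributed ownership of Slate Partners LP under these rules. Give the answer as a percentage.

25.416%

Chain via Clearview Mining NL → Ridgefield Textiles S.p.A. (R2): 39% × 76% × 14% = 4.1496% of Slate Partners LP.
Chain via Redpoint Media Ltd → Cobalt Capital LLC (R2): 62% × 12% × 14% = 1.0416% of Slate Partners LP.
Chain via Silverbay Pharma AG → Granite Services GmbH (R2): 74% × 59% × 28% = 12.2248% of Slate Partners LP.
Direct interest in Slate Partners LP: 8%.
Aggregating (R1): 4.1496% + 1.0416% + 12.2248% + 8% = 25.416%.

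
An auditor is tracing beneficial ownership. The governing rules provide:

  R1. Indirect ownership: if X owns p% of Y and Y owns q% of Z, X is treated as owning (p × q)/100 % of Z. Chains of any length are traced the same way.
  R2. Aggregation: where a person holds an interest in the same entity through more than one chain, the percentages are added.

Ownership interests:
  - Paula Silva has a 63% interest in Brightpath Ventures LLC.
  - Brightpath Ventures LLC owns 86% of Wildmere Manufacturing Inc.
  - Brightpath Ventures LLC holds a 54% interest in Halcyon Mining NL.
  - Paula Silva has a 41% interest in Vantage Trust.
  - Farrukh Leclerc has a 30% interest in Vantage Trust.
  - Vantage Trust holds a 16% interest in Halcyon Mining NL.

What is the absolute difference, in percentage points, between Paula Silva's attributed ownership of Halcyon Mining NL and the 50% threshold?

Chain via Vantage Trust (R1): 41% × 16% = 6.56% of Halcyon Mining NL.
Chain via Brightpath Ventures LLC (R1): 63% × 54% = 34.02% of Halcyon Mining NL.
Aggregating (R2): 6.56% + 34.02% = 40.58%.
40.58% falls short of the 50% threshold by 9.42 percentage points.

9.42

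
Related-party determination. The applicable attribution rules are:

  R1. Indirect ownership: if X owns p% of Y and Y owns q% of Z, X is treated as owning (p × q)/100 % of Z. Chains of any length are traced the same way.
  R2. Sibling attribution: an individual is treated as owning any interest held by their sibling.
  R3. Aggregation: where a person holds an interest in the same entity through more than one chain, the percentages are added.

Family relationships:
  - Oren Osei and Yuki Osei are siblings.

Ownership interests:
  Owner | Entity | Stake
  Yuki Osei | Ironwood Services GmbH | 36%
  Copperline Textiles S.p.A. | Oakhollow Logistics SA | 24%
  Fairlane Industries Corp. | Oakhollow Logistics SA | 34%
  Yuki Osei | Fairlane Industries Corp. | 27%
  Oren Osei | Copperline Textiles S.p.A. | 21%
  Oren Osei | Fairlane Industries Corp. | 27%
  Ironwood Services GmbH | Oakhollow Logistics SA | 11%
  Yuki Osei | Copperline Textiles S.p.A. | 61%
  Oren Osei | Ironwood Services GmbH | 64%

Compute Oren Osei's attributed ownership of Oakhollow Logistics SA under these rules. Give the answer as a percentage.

By sibling attribution (R2), Oren Osei is treated as also owning Yuki Osei's interest in Ironwood Services GmbH, giving 64% + 36% = 100%.
By sibling attribution (R2), Oren Osei is treated as also owning Yuki Osei's interest in Copperline Textiles S.p.A, giving 21% + 61% = 82%.
By sibling attribution (R2), Oren Osei is treated as also owning Yuki Osei's interest in Fairlane Industries Corp, giving 27% + 27% = 54%.
Chain via Ironwood Services GmbH (R1): 100% × 11% = 11% of Oakhollow Logistics SA.
Chain via Copperline Textiles S.p.A. (R1): 82% × 24% = 19.68% of Oakhollow Logistics SA.
Chain via Fairlane Industries Corp. (R1): 54% × 34% = 18.36% of Oakhollow Logistics SA.
Aggregating (R3): 11% + 19.68% + 18.36% = 49.04%.

49.04%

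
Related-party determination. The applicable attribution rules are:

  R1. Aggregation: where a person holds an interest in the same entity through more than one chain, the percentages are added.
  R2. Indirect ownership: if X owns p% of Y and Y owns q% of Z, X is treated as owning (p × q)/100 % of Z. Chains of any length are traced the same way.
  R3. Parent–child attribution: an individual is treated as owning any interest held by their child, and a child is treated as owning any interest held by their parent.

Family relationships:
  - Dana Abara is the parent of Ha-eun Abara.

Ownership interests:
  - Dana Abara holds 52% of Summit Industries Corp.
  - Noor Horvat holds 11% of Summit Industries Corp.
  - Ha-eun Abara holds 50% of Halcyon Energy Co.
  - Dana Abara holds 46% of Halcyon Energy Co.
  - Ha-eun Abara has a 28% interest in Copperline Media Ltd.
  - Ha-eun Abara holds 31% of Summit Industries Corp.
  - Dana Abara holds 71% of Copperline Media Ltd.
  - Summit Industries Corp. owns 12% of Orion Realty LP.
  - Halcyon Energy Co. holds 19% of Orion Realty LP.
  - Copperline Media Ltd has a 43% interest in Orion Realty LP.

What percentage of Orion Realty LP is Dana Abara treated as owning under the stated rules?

By parent–child attribution (R3), Dana Abara is treated as also owning Ha-eun Abara's interest in Halcyon Energy Co, giving 46% + 50% = 96%.
By parent–child attribution (R3), Dana Abara is treated as also owning Ha-eun Abara's interest in Summit Industries Corp, giving 52% + 31% = 83%.
By parent–child attribution (R3), Dana Abara is treated as also owning Ha-eun Abara's interest in Copperline Media Ltd, giving 71% + 28% = 99%.
Chain via Halcyon Energy Co. (R2): 96% × 19% = 18.24% of Orion Realty LP.
Chain via Summit Industries Corp. (R2): 83% × 12% = 9.96% of Orion Realty LP.
Chain via Copperline Media Ltd (R2): 99% × 43% = 42.57% of Orion Realty LP.
Aggregating (R1): 18.24% + 9.96% + 42.57% = 70.77%.

70.77%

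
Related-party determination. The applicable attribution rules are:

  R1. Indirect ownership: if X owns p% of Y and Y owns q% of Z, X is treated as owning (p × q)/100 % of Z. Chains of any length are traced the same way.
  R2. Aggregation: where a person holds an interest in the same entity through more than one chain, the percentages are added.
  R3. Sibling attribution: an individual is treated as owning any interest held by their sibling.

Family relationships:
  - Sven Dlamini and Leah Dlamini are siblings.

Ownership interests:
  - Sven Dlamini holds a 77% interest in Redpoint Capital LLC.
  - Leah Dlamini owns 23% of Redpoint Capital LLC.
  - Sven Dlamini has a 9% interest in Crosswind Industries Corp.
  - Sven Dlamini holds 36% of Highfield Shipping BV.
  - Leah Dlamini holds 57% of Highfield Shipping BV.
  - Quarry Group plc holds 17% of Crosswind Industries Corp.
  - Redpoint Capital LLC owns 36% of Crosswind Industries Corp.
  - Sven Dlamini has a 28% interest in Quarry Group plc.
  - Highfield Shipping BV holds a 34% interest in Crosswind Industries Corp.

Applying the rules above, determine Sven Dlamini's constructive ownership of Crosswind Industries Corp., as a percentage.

By sibling attribution (R3), Sven Dlamini is treated as also owning Leah Dlamini's interest in Redpoint Capital LLC, giving 77% + 23% = 100%.
By sibling attribution (R3), Sven Dlamini is treated as also owning Leah Dlamini's interest in Highfield Shipping BV, giving 36% + 57% = 93%.
Chain via Quarry Group plc (R1): 28% × 17% = 4.76% of Crosswind Industries Corp.
Chain via Redpoint Capital LLC (R1): 100% × 36% = 36% of Crosswind Industries Corp.
Chain via Highfield Shipping BV (R1): 93% × 34% = 31.62% of Crosswind Industries Corp.
Direct interest in Crosswind Industries Corp: 9%.
Aggregating (R2): 4.76% + 36% + 31.62% + 9% = 81.38%.

81.38%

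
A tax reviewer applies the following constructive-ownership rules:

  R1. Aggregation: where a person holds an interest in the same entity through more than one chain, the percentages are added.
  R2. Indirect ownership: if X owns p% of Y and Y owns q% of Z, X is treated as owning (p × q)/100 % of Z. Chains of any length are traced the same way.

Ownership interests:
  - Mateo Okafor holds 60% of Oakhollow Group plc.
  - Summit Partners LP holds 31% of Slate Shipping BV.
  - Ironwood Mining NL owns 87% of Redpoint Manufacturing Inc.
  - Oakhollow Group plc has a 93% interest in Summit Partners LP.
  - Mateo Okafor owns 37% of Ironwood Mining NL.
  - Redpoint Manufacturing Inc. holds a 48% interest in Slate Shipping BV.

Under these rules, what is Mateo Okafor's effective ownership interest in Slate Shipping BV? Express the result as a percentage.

Chain via Oakhollow Group plc → Summit Partners LP (R2): 60% × 93% × 31% = 17.298% of Slate Shipping BV.
Chain via Ironwood Mining NL → Redpoint Manufacturing Inc. (R2): 37% × 87% × 48% = 15.4512% of Slate Shipping BV.
Aggregating (R1): 17.298% + 15.4512% = 32.7492%.

32.7492%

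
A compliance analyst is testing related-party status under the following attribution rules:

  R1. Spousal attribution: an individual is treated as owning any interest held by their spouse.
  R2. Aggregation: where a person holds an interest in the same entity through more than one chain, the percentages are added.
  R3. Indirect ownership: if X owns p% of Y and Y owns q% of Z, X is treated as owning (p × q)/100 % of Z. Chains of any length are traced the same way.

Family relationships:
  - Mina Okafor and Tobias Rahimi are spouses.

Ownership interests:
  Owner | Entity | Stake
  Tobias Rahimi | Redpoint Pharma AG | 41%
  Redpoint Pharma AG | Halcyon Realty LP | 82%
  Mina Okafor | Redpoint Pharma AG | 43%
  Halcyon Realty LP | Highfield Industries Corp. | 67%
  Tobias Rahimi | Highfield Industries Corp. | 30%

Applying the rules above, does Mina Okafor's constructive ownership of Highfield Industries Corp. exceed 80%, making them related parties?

No

By spousal attribution (R1), Mina Okafor is treated as also owning Tobias Rahimi's interest in Redpoint Pharma AG, giving 43% + 41% = 84%.
By spousal attribution (R1), Mina Okafor is treated as owning Tobias Rahimi's 30% interest in Highfield Industries Corp.
Chain via Redpoint Pharma AG → Halcyon Realty LP (R3): 84% × 82% × 67% = 46.1496% of Highfield Industries Corp.
Direct interest in Highfield Industries Corp: 30%.
Aggregating (R2): 46.1496% + 30% = 76.1496%.
76.1496% does not exceed the 80% threshold, so Mina is not a related party to Highfield Industries Corp.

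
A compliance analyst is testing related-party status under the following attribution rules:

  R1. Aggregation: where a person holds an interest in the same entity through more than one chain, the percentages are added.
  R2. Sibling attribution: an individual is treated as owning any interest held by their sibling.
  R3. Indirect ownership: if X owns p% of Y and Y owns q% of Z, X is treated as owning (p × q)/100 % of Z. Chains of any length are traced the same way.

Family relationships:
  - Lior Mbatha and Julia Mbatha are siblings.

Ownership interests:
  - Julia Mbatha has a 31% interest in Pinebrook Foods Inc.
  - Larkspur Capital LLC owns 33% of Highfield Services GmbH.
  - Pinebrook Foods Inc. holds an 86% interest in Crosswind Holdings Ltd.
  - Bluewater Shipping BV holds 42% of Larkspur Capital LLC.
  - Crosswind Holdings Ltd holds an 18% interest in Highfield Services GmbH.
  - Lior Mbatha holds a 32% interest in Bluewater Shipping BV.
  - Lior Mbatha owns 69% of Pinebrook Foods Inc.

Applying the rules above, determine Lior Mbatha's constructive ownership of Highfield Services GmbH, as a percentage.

By sibling attribution (R2), Lior Mbatha is treated as also owning Julia Mbatha's interest in Pinebrook Foods Inc, giving 69% + 31% = 100%.
Chain via Bluewater Shipping BV → Larkspur Capital LLC (R3): 32% × 42% × 33% = 4.4352% of Highfield Services GmbH.
Chain via Pinebrook Foods Inc. → Crosswind Holdings Ltd (R3): 100% × 86% × 18% = 15.48% of Highfield Services GmbH.
Aggregating (R1): 4.4352% + 15.48% = 19.9152%.

19.9152%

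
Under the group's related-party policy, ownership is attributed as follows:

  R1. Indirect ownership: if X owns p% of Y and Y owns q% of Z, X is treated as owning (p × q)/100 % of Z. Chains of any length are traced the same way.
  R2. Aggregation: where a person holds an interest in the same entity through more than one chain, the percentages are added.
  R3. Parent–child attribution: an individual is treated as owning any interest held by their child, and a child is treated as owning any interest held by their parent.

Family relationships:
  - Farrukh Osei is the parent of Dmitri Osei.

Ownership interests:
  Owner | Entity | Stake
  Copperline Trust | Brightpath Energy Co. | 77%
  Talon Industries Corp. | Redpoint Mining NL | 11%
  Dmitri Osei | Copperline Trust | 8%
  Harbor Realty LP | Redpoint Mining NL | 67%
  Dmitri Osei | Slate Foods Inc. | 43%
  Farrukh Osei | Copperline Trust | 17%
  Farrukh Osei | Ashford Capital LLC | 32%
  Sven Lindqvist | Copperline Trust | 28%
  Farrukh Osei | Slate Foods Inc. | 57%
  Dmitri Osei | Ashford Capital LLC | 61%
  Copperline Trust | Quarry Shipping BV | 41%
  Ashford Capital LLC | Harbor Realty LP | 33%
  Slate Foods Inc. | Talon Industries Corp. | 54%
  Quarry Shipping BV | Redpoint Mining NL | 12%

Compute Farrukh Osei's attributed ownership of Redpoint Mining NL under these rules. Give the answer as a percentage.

By parent–child attribution (R3), Farrukh Osei is treated as also owning Dmitri Osei's interest in Ashford Capital LLC, giving 32% + 61% = 93%.
By parent–child attribution (R3), Farrukh Osei is treated as also owning Dmitri Osei's interest in Slate Foods Inc, giving 57% + 43% = 100%.
By parent–child attribution (R3), Farrukh Osei is treated as also owning Dmitri Osei's interest in Copperline Trust, giving 17% + 8% = 25%.
Chain via Ashford Capital LLC → Harbor Realty LP (R1): 93% × 33% × 67% = 20.5623% of Redpoint Mining NL.
Chain via Slate Foods Inc. → Talon Industries Corp. (R1): 100% × 54% × 11% = 5.94% of Redpoint Mining NL.
Chain via Copperline Trust → Quarry Shipping BV (R1): 25% × 41% × 12% = 1.23% of Redpoint Mining NL.
Aggregating (R2): 20.5623% + 5.94% + 1.23% = 27.7323%.

27.7323%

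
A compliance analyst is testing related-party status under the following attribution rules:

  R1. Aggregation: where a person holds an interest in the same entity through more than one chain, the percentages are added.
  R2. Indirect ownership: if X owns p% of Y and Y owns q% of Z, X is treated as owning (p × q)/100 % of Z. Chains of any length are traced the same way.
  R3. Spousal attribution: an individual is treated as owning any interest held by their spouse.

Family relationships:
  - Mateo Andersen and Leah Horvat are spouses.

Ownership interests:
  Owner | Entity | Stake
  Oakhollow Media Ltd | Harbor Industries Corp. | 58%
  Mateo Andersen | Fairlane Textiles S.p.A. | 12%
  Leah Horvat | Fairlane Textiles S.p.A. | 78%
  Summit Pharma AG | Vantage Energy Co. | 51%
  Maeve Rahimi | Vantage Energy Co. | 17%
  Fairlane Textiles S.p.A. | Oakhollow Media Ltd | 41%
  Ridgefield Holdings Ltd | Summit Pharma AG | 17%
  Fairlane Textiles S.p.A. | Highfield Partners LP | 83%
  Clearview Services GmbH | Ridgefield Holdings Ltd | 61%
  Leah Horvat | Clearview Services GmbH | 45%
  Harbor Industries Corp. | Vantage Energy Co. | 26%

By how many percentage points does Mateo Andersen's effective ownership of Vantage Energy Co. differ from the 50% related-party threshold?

42.055565

By spousal attribution (R3), Mateo Andersen is treated as also owning Leah Horvat's interest in Fairlane Textiles S.p.A, giving 12% + 78% = 90%.
By spousal attribution (R3), Mateo Andersen is treated as owning Leah Horvat's 45% interest in Clearview Services GmbH.
Chain via Fairlane Textiles S.p.A. → Oakhollow Media Ltd → Harbor Industries Corp. (R2): 90% × 41% × 58% × 26% = 5.56452% of Vantage Energy Co.
Chain via Clearview Services GmbH → Ridgefield Holdings Ltd → Summit Pharma AG (R2): 45% × 61% × 17% × 51% = 2.379915% of Vantage Energy Co.
Aggregating (R1): 5.56452% + 2.379915% = 7.944435%.
7.944435% falls short of the 50% threshold by 42.055565 percentage points.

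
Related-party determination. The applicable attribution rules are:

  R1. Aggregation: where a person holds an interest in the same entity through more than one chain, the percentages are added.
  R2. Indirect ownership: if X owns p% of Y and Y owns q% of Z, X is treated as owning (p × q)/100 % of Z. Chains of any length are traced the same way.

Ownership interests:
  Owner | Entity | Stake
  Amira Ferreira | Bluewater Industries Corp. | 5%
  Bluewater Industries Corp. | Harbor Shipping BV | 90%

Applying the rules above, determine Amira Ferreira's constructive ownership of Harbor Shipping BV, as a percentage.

4.5%

Chain via Bluewater Industries Corp. (R2): 5% × 90% = 4.5% of Harbor Shipping BV.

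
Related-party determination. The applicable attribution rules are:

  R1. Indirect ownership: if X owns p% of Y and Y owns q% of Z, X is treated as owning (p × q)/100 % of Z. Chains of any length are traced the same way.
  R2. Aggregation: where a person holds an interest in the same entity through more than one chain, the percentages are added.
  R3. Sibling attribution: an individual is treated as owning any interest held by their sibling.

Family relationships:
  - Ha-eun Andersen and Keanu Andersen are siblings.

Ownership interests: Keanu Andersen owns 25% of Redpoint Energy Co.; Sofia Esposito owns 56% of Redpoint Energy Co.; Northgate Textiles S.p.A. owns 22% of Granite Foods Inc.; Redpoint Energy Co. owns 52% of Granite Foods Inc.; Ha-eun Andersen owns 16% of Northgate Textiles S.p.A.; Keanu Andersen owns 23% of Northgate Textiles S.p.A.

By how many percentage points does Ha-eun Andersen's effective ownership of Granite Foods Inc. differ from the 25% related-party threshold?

By sibling attribution (R3), Ha-eun Andersen is treated as also owning Keanu Andersen's interest in Northgate Textiles S.p.A, giving 16% + 23% = 39%.
By sibling attribution (R3), Ha-eun Andersen is treated as owning Keanu Andersen's 25% interest in Redpoint Energy Co.
Chain via Northgate Textiles S.p.A. (R1): 39% × 22% = 8.58% of Granite Foods Inc.
Chain via Redpoint Energy Co. (R1): 25% × 52% = 13% of Granite Foods Inc.
Aggregating (R2): 8.58% + 13% = 21.58%.
21.58% falls short of the 25% threshold by 3.42 percentage points.

3.42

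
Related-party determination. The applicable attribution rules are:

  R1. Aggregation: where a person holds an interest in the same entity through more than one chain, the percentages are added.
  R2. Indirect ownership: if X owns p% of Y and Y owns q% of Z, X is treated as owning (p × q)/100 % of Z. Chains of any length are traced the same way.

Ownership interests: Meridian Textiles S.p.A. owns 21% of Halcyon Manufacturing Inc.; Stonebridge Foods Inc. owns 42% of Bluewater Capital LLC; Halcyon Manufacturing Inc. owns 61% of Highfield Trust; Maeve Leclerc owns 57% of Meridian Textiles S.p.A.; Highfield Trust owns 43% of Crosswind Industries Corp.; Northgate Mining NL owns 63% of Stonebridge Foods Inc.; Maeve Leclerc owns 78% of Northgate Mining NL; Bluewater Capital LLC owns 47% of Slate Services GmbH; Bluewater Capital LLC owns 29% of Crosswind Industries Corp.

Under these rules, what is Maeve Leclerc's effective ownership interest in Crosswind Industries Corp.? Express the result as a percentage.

Chain via Northgate Mining NL → Stonebridge Foods Inc. → Bluewater Capital LLC (R2): 78% × 63% × 42% × 29% = 5.985252% of Crosswind Industries Corp.
Chain via Meridian Textiles S.p.A. → Halcyon Manufacturing Inc. → Highfield Trust (R2): 57% × 21% × 61% × 43% = 3.139731% of Crosswind Industries Corp.
Aggregating (R1): 5.985252% + 3.139731% = 9.124983%.

9.124983%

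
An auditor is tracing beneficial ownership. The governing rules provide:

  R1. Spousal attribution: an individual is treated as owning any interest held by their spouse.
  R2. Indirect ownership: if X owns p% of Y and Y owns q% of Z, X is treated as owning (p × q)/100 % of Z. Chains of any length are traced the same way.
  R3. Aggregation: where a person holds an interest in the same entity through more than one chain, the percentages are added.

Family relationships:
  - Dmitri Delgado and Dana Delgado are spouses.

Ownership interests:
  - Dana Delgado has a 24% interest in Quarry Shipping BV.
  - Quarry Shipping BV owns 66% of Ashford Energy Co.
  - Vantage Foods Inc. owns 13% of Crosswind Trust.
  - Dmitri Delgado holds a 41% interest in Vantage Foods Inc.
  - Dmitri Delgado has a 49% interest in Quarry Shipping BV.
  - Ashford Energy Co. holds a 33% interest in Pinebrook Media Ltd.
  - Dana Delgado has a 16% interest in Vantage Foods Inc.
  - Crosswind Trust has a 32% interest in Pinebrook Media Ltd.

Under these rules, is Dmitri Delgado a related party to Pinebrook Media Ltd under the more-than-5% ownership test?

Yes

By spousal attribution (R1), Dmitri Delgado is treated as also owning Dana Delgado's interest in Quarry Shipping BV, giving 49% + 24% = 73%.
By spousal attribution (R1), Dmitri Delgado is treated as also owning Dana Delgado's interest in Vantage Foods Inc, giving 41% + 16% = 57%.
Chain via Quarry Shipping BV → Ashford Energy Co. (R2): 73% × 66% × 33% = 15.8994% of Pinebrook Media Ltd.
Chain via Vantage Foods Inc. → Crosswind Trust (R2): 57% × 13% × 32% = 2.3712% of Pinebrook Media Ltd.
Aggregating (R3): 15.8994% + 2.3712% = 18.2706%.
18.2706% exceeds the 5% threshold, so Dmitri is a related party to Pinebrook Media Ltd.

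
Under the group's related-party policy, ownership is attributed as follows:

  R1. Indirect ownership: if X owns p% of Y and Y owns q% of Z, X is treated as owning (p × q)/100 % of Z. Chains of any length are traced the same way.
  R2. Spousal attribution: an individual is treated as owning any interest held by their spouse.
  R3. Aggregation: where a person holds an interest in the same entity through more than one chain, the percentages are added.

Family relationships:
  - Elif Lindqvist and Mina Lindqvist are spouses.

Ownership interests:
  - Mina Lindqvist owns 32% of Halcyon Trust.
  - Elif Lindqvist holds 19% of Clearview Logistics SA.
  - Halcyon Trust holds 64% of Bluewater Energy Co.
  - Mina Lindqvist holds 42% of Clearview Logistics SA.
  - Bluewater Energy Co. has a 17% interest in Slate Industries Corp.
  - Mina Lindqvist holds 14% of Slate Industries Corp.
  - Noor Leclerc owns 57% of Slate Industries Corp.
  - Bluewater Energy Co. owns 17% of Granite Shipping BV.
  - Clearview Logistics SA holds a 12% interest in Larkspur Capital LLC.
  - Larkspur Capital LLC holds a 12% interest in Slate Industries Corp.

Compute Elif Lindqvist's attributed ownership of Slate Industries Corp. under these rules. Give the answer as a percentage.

18.36%

By spousal attribution (R2), Elif Lindqvist is treated as also owning Mina Lindqvist's interest in Clearview Logistics SA, giving 19% + 42% = 61%.
By spousal attribution (R2), Elif Lindqvist is treated as owning Mina Lindqvist's 32% interest in Halcyon Trust.
By spousal attribution (R2), Elif Lindqvist is treated as owning Mina Lindqvist's 14% interest in Slate Industries Corp.
Chain via Clearview Logistics SA → Larkspur Capital LLC (R1): 61% × 12% × 12% = 0.8784% of Slate Industries Corp.
Chain via Halcyon Trust → Bluewater Energy Co. (R1): 32% × 64% × 17% = 3.4816% of Slate Industries Corp.
Direct interest in Slate Industries Corp: 14%.
Aggregating (R3): 0.8784% + 3.4816% + 14% = 18.36%.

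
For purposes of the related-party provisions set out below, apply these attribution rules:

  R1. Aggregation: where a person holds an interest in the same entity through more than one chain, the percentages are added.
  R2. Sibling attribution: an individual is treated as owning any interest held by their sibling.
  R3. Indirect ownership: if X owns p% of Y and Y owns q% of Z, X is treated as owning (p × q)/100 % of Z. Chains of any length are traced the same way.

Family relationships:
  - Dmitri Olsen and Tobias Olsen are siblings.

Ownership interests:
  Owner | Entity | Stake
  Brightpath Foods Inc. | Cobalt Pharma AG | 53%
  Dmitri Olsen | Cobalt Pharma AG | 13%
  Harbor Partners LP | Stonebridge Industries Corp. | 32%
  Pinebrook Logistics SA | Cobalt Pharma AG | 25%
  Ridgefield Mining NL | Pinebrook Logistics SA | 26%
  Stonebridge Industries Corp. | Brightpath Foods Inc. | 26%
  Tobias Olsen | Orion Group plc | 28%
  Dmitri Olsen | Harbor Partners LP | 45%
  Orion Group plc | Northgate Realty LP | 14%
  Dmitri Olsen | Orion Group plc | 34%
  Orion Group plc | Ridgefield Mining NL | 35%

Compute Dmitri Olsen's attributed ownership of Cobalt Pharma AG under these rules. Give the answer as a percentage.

By sibling attribution (R2), Dmitri Olsen is treated as also owning Tobias Olsen's interest in Orion Group plc, giving 34% + 28% = 62%.
Chain via Harbor Partners LP → Stonebridge Industries Corp. → Brightpath Foods Inc. (R3): 45% × 32% × 26% × 53% = 1.98432% of Cobalt Pharma AG.
Chain via Orion Group plc → Ridgefield Mining NL → Pinebrook Logistics SA (R3): 62% × 35% × 26% × 25% = 1.4105% of Cobalt Pharma AG.
Direct interest in Cobalt Pharma AG: 13%.
Aggregating (R1): 1.98432% + 1.4105% + 13% = 16.39482%.

16.39482%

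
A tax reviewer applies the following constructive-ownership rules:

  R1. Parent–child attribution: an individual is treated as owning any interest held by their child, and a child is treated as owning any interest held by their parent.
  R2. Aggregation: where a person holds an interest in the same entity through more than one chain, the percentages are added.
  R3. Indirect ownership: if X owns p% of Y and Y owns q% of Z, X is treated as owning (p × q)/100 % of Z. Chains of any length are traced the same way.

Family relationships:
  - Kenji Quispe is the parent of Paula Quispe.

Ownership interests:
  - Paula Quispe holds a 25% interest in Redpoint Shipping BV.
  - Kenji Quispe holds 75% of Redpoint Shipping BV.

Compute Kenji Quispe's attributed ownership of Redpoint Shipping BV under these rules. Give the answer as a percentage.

100%

By parent–child attribution (R1), Kenji Quispe is treated as also owning Paula Quispe's interest in Redpoint Shipping BV, giving 75% + 25% = 100%.
Direct interest in Redpoint Shipping BV: 100%.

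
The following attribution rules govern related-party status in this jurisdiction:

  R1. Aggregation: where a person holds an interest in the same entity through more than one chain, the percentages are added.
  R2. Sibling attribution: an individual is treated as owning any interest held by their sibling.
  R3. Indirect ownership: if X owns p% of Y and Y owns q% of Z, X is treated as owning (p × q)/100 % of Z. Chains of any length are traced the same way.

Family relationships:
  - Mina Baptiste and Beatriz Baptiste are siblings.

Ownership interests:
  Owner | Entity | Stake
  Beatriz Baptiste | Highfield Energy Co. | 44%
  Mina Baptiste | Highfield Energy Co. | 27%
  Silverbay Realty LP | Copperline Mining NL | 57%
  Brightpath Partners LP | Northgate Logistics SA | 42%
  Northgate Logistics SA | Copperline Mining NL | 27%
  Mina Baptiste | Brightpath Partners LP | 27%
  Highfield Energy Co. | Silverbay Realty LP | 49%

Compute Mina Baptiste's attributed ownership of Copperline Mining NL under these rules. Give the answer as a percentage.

22.8921%

By sibling attribution (R2), Mina Baptiste is treated as also owning Beatriz Baptiste's interest in Highfield Energy Co, giving 27% + 44% = 71%.
Chain via Brightpath Partners LP → Northgate Logistics SA (R3): 27% × 42% × 27% = 3.0618% of Copperline Mining NL.
Chain via Highfield Energy Co. → Silverbay Realty LP (R3): 71% × 49% × 57% = 19.8303% of Copperline Mining NL.
Aggregating (R1): 3.0618% + 19.8303% = 22.8921%.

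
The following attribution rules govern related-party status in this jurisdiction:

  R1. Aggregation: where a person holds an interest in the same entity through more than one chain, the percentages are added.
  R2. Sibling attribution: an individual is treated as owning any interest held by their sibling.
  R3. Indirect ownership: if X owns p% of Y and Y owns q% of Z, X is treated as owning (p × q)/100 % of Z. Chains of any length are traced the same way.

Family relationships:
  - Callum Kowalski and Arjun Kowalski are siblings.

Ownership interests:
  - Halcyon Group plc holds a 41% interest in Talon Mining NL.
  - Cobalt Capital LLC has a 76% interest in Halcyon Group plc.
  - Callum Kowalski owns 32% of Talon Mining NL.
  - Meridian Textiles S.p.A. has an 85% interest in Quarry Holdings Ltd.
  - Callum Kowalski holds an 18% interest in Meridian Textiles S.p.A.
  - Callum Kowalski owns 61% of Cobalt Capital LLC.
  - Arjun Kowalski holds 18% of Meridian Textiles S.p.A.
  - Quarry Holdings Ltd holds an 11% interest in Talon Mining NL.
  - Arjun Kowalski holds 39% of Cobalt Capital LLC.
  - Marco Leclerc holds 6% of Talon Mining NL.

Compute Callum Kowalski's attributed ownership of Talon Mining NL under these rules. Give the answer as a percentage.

66.526%

By sibling attribution (R2), Callum Kowalski is treated as also owning Arjun Kowalski's interest in Meridian Textiles S.p.A, giving 18% + 18% = 36%.
By sibling attribution (R2), Callum Kowalski is treated as also owning Arjun Kowalski's interest in Cobalt Capital LLC, giving 61% + 39% = 100%.
Chain via Meridian Textiles S.p.A. → Quarry Holdings Ltd (R3): 36% × 85% × 11% = 3.366% of Talon Mining NL.
Chain via Cobalt Capital LLC → Halcyon Group plc (R3): 100% × 76% × 41% = 31.16% of Talon Mining NL.
Direct interest in Talon Mining NL: 32%.
Aggregating (R1): 3.366% + 31.16% + 32% = 66.526%.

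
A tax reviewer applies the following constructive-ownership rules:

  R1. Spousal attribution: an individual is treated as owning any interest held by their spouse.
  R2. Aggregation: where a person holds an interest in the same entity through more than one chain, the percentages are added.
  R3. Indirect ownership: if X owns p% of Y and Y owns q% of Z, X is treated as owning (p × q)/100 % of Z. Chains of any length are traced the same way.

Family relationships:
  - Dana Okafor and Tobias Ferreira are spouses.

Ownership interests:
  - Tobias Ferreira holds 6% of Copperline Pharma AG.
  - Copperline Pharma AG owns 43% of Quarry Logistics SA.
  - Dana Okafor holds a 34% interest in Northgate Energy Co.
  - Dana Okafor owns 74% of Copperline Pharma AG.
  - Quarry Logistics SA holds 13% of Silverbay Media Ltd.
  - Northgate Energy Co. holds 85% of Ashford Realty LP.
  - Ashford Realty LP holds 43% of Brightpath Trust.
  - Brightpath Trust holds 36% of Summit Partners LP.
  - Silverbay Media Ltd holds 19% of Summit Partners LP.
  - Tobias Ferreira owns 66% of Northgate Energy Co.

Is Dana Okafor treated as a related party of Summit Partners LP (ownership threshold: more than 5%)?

Yes

By spousal attribution (R1), Dana Okafor is treated as also owning Tobias Ferreira's interest in Copperline Pharma AG, giving 74% + 6% = 80%.
By spousal attribution (R1), Dana Okafor is treated as also owning Tobias Ferreira's interest in Northgate Energy Co, giving 34% + 66% = 100%.
Chain via Copperline Pharma AG → Quarry Logistics SA → Silverbay Media Ltd (R3): 80% × 43% × 13% × 19% = 0.84968% of Summit Partners LP.
Chain via Northgate Energy Co. → Ashford Realty LP → Brightpath Trust (R3): 100% × 85% × 43% × 36% = 13.158% of Summit Partners LP.
Aggregating (R2): 0.84968% + 13.158% = 14.00768%.
14.00768% exceeds the 5% threshold, so Dana is a related party to Summit Partners LP.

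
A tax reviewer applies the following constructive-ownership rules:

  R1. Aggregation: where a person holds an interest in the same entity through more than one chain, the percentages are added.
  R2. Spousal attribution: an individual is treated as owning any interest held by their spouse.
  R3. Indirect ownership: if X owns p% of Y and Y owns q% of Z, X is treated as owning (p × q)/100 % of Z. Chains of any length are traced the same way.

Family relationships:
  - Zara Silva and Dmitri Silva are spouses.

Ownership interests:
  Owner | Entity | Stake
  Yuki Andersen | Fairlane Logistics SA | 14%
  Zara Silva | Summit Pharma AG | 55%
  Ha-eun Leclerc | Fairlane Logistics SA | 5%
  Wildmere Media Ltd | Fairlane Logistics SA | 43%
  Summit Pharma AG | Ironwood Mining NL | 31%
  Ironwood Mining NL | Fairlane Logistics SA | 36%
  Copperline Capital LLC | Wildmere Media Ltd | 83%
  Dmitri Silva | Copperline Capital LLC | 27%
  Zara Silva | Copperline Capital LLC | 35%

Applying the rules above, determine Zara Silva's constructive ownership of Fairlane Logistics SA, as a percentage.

28.2658%

By spousal attribution (R2), Zara Silva is treated as also owning Dmitri Silva's interest in Copperline Capital LLC, giving 35% + 27% = 62%.
Chain via Copperline Capital LLC → Wildmere Media Ltd (R3): 62% × 83% × 43% = 22.1278% of Fairlane Logistics SA.
Chain via Summit Pharma AG → Ironwood Mining NL (R3): 55% × 31% × 36% = 6.138% of Fairlane Logistics SA.
Aggregating (R1): 22.1278% + 6.138% = 28.2658%.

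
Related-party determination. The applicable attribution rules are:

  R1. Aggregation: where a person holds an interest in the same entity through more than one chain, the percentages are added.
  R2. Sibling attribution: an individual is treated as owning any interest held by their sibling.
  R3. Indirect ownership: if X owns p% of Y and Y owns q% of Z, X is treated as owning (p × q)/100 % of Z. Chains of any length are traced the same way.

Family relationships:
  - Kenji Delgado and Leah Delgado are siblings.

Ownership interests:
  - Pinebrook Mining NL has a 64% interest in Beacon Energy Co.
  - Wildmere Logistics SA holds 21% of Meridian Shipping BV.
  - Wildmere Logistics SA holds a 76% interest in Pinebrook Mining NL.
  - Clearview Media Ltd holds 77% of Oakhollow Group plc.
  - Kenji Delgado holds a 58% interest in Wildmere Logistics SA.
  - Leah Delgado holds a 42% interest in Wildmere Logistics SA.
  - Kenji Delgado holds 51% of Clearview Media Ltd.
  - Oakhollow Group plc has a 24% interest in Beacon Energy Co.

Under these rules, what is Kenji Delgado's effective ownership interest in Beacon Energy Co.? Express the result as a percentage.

58.0648%

By sibling attribution (R2), Kenji Delgado is treated as also owning Leah Delgado's interest in Wildmere Logistics SA, giving 58% + 42% = 100%.
Chain via Clearview Media Ltd → Oakhollow Group plc (R3): 51% × 77% × 24% = 9.4248% of Beacon Energy Co.
Chain via Wildmere Logistics SA → Pinebrook Mining NL (R3): 100% × 76% × 64% = 48.64% of Beacon Energy Co.
Aggregating (R1): 9.4248% + 48.64% = 58.0648%.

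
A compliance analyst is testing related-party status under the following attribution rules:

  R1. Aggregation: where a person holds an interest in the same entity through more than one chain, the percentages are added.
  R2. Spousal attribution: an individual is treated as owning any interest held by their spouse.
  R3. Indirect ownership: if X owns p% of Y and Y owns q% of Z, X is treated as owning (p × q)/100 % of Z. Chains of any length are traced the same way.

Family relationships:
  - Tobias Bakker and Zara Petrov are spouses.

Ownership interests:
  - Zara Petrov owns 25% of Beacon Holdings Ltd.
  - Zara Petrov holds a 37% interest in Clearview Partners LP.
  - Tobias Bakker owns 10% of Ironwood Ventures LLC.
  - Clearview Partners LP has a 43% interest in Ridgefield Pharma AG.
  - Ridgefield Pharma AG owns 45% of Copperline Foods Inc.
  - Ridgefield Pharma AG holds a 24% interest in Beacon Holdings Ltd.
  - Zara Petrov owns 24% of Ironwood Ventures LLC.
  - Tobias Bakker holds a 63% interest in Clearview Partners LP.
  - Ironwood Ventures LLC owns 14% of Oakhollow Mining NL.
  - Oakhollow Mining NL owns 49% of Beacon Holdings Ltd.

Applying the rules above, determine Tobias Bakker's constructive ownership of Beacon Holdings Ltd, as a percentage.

By spousal attribution (R2), Tobias Bakker is treated as also owning Zara Petrov's interest in Clearview Partners LP, giving 63% + 37% = 100%.
By spousal attribution (R2), Tobias Bakker is treated as also owning Zara Petrov's interest in Ironwood Ventures LLC, giving 10% + 24% = 34%.
By spousal attribution (R2), Tobias Bakker is treated as owning Zara Petrov's 25% interest in Beacon Holdings Ltd.
Chain via Clearview Partners LP → Ridgefield Pharma AG (R3): 100% × 43% × 24% = 10.32% of Beacon Holdings Ltd.
Chain via Ironwood Ventures LLC → Oakhollow Mining NL (R3): 34% × 14% × 49% = 2.3324% of Beacon Holdings Ltd.
Direct interest in Beacon Holdings Ltd: 25%.
Aggregating (R1): 10.32% + 2.3324% + 25% = 37.6524%.

37.6524%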